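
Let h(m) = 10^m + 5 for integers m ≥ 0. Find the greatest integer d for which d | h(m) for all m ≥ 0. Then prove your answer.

Computing the first values: h(0) = 6 and h(1) = 15; gcd(6, 15) = 3, so d ≤ 3.
We prove 3 | 10^m + 5 for all m ≥ 0 by induction on m.
Base case (m = 0): h(0) = 6 = 3·(2), so 3 | h(0).
Suppose the result is true for m = k, i.e. 3 | h(k). Then
h(k+1) = 10^(k+1) + 5 = 10·(10^k + 5) - 45 = 10·h(k) - 45. The first term is divisible by 3 by the inductive hypothesis, and -45 is divisible by 3. Hence 3 | h(k+1).
This completes the induction.
Therefore the largest such d is 3.

d = 3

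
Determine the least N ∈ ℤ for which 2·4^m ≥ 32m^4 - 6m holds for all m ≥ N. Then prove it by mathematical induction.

N = 8

At m = 7: 32768 < 76790, so the inequality fails and N ≥ 8. We prove 2·4^m ≥ 32m^4 - 6m for all m ≥ 8.
For the base case m = 8: 2·4^m = 131072 and 32m^4 - 6m = 131024, so 131072 ≥ 131024.
Inductive step: suppose the statement holds for some k ≥ 8, so 2·4^k ≥ 32k^4 - 6k.
Then 2·4^(k + 1) = 4·(2·4^k) ≥ 4·(32k^4 - 6k).
Also, for k ≥ 8 we have 4·(32k^4 - 6k) ≥ 32(k+1)^4 - 6(k+1), since 4·(32k^4 - 6k) − (32(k+1)^4 - 6(k+1)) = 96k^4 - 128k^3 - 192k^2 - 146k - 26, which is nonnegative for all k ≥ 8.
Combining, 2·4^(k + 1) ≥ 32(k+1)^4 - 6(k+1).
Hence, by induction on m, the claim holds for every m ≥ 8.
Hence the smallest such N is 8.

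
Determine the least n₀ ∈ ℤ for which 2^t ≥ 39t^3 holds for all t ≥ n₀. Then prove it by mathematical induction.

n₀ = 18

At t = 17: 131072 < 191607, so the inequality fails and n₀ ≥ 18. We prove 2^t ≥ 39t^3 for all t ≥ 18.
Base step (t = 18): 2^t = 262144 and 39t^3 = 227448, so 262144 ≥ 227448.
Inductive step: suppose the statement holds for some p ≥ 18, so 2^p ≥ 39p^3.
Then 2^(p + 1) = 2·(2^p) ≥ 2·(39p^3).
Also, for p ≥ 18 we have 2·(39p^3) ≥ 39(p+1)^3, since 2 ≥ (1 + 1/p)^3 for all p ≥ 18.
Combining, 2^(p + 1) ≥ 39(p+1)^3.
This completes the induction.
Hence the smallest such n₀ is 18.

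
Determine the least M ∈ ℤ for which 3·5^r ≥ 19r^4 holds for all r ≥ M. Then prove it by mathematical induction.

At r = 5: 9375 < 11875, so the inequality fails and M ≥ 6. We prove 3·5^r ≥ 19r^4 for all r ≥ 6.
For the base case r = 6: 3·5^r = 46875 and 19r^4 = 24624, so 46875 ≥ 24624.
Inductive step: suppose the statement holds for some i ≥ 6, so 3·5^i ≥ 19i^4.
Then 3·5^(i + 1) = 5·(3·5^i) ≥ 5·(19i^4).
Also, for i ≥ 6 we have 5·(19i^4) ≥ 19(i+1)^4, since 5 ≥ (1 + 1/i)^4 for all i ≥ 6.
Combining, 3·5^(i + 1) ≥ 19(i+1)^4.
By the principle of mathematical induction, the result holds for all r ≥ 6.
Hence the smallest such M is 6.

M = 6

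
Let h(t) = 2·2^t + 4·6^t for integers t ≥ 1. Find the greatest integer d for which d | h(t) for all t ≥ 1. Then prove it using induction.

d = 4

Computing the first values: h(1) = 28 and h(2) = 152; gcd(28, 152) = 4, so d ≤ 4.
We prove 4 | 2·2^t + 4·6^t for all t ≥ 1 by induction on t.
Base case (t = 1): h(1) = 28 = 4·(7), so 4 | h(1).
Inductive step: suppose the statement holds for some j ≥ 1, i.e. 4 | h(j). Then
h(j+1) − 6·h(j) = (2·2^(j+1) + 4·6^(j+1)) − 6·(2·2^j + 4·6^j) = (2)·2^j·(2 − 6) = (-8)·2^j. Since 4 | h(j) by the inductive hypothesis, 4 | 6·h(j); and 4 | -8 since -8 = 4·-2. Therefore 4 | h(j+1).
By induction, the statement is established for all t ≥ 1.
Therefore the largest such d is 4.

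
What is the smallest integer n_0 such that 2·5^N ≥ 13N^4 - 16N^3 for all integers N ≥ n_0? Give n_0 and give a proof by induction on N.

At N = 4: 1250 < 2304, so the inequality fails and n_0 ≥ 5. We prove 2·5^N ≥ 13N^4 - 16N^3 for all N ≥ 5.
When N = 5: 2·5^N = 6250 and 13N^4 - 16N^3 = 6125, so 6250 ≥ 6125.
For the inductive step, assume it holds for an arbitrary k ≥ 5, so 2·5^k ≥ 13k^4 - 16k^3.
Then 2·5^(k + 1) = 5·(2·5^k) ≥ 5·(13k^4 - 16k^3).
Also, for k ≥ 5 we have 5·(13k^4 - 16k^3) ≥ 13(k+1)^4 - 16(k+1)^3, since 5·(13k^4 - 16k^3) − (13(k+1)^4 - 16(k+1)^3) = 52k^4 - 116k^3 - 30k^2 - 4k + 3, which is nonnegative for all k ≥ 5.
Combining, 2·5^(k + 1) ≥ 13(k+1)^4 - 16(k+1)^3.
By induction, the statement is established for all N ≥ 5.
Hence the smallest such n_0 is 5.

n_0 = 5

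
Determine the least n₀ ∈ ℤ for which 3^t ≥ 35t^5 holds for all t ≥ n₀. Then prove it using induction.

At t = 15: 14348907 < 26578125, so the inequality fails and n₀ ≥ 16. We prove 3^t ≥ 35t^5 for all t ≥ 16.
Base step (t = 16): 3^t = 43046721 and 35t^5 = 36700160, so 43046721 ≥ 36700160.
Inductive step: suppose the statement holds for some m ≥ 16, so 3^m ≥ 35m^5.
Then 3^(m + 1) = 3·(3^m) ≥ 3·(35m^5).
Also, for m ≥ 16 we have 3·(35m^5) ≥ 35(m+1)^5, since 3 ≥ (1 + 1/m)^5 for all m ≥ 16.
Combining, 3^(m + 1) ≥ 35(m+1)^5.
By the principle of mathematical induction, the result holds for all t ≥ 16.
Hence the smallest such n₀ is 16.

n₀ = 16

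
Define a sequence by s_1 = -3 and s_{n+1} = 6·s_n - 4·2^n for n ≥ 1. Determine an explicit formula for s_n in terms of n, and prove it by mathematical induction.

Computing the first terms: s_1 = -3, s_2 = -26, s_3 = -172. This suggests s_n = 2^n - 5·6^(n - 1).
Base step (n = 1): the formula gives -3 = -3 = s_1.
Inductive step: assume the claim holds for n = m, so s_m = 2^m - 5·6^(m - 1).
Then s_{m+1} = 6·s_m - 4·2^m = 6·(2^m - 5·6^(m - 1)) - 4·2^m = 2^(m + 1) - 5·6^m = 2^(m+1) - 5·6^((m+1) - 1),
which is the claimed formula at n = m+1.
By the principle of mathematical induction, the result holds for all n ≥ 1.

s_n = 2^n - 5·6^(n - 1)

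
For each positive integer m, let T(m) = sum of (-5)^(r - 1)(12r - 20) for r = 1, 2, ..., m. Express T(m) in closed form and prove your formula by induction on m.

We claim T(m) = (-5)^m(-2m + 3) - 3 for all m ≥ 1.
For the base case m = 1: T(1) = -8, and the closed form gives -8. They agree.
Inductive step: assume the claim holds for m = r, so T(r) = (-5)^r(-2r + 3) - 3.
Then T(r+1) = T(r) + ((-5)^r(12r - 8)) = ((-5)^r(-2r + 3) - 3) + ((-5)^r(12r - 8)).
Simplifying, T(r+1) = 10(-5)^r·r - 5(-5)^r - 3 = (-5)^(r+1)(-2(r+1) + 3) - 3,
which is the closed form with m = r+1.
By induction, the statement is established for all m ≥ 1.

T(m) = (-5)^m(-2m + 3) - 3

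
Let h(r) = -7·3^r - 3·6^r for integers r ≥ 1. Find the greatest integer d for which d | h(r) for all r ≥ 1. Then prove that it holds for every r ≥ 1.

d = 3

Computing the first values: h(1) = -39 and h(2) = -171; gcd(-39, -171) = 3, so d ≤ 3.
We prove 3 | -7·3^r - 3·6^r for all r ≥ 1 by induction on r.
Base step (r = 1): h(1) = -39 = 3·(-13), so 3 | h(1).
For the inductive step, assume it holds for an arbitrary j ≥ 1, i.e. 3 | h(j). Then
h(j+1) − 6·h(j) = (-7·3^(j+1) - 3·6^(j+1)) − 6·(-7·3^j - 3·6^j) = (-7)·3^j·(3 − 6) = (21)·3^j. Since 3 | h(j) by the inductive hypothesis, 3 | 6·h(j); and 3 | 21 since 21 = 3·7. Therefore 3 | h(j+1).
By the principle of mathematical induction, the result holds for all r ≥ 1.
Therefore the largest such d is 3.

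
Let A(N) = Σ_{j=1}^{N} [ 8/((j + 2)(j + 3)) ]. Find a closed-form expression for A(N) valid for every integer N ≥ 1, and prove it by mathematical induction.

A(N) = 8N/(3(N + 3))

We claim A(N) = 8N/(3(N + 3)) for all N ≥ 1.
For the base case N = 1: A(1) = 2/3, and the closed form gives 2/3. They agree.
For the inductive step, assume it holds for an arbitrary j ≥ 1, so A(j) = 8j/(3(j + 3)).
Then A(j+1) = A(j) + (8/((j + 3)(j + 4))) = (8j/(3(j + 3))) + (8/((j + 3)(j + 4))).
Simplifying, A(j+1) = 8(j + 1)/(3(j + 4)) = 8(j+1)/(3((j+1) + 3)),
which is the closed form with N = j+1.
Hence, by induction on N, the claim holds for every N ≥ 1.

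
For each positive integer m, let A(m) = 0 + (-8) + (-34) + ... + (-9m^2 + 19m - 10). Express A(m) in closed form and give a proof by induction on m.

A(m) = -m(m - 1)(3m - 2)

We claim A(m) = -m(m - 1)(3m - 2) for all m ≥ 1.
For the base case m = 1: A(1) = 0, and the closed form gives 0. They agree.
For the inductive step, assume it holds for an arbitrary i ≥ 1, so A(i) = i(-3i^2 + 5i - 2).
Then A(i+1) = A(i) + (i(-9i + 1)) = (i(-3i^2 + 5i - 2)) + (i(-9i + 1)).
Simplifying, A(i+1) = -i(i + 1)(3i + 1) = -(i+1)((i+1) - 1)(3(i+1) - 2),
which is the closed form with m = i+1.
By the principle of mathematical induction, the result holds for all m ≥ 1.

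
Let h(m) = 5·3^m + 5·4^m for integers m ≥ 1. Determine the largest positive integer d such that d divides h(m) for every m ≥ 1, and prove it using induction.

Computing the first values: h(1) = 35 and h(2) = 125; gcd(35, 125) = 5, so d ≤ 5.
We prove 5 | 5·3^m + 5·4^m for all m ≥ 1 by induction on m.
Base case (m = 1): h(1) = 35 = 5·(7), so 5 | h(1).
Suppose the result is true for m = p, i.e. 5 | h(p). Then
h(p+1) − 4·h(p) = (5·3^(p+1) + 5·4^(p+1)) − 4·(5·3^p + 5·4^p) = (5)·3^p·(3 − 4) = (-5)·3^p. Since 5 | h(p) by the inductive hypothesis, 5 | 4·h(p); and 5 | -5 since -5 = 5·-1. Therefore 5 | h(p+1).
By the principle of mathematical induction, the result holds for all m ≥ 1.
Therefore the largest such d is 5.

d = 5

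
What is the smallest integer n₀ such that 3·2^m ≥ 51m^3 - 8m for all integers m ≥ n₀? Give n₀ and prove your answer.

n₀ = 17

At m = 16: 196608 < 208768, so the inequality fails and n₀ ≥ 17. We prove 3·2^m ≥ 51m^3 - 8m for all m ≥ 17.
Base step (m = 17): 3·2^m = 393216 and 51m^3 - 8m = 250427, so 393216 ≥ 250427.
Inductive step: suppose the statement holds for some j ≥ 17, so 3·2^j ≥ 51j^3 - 8j.
Then 3·2^(j + 1) = 2·(3·2^j) ≥ 2·(51j^3 - 8j).
Also, for j ≥ 17 we have 2·(51j^3 - 8j) ≥ 51(j+1)^3 - 8(j+1), since 2·(51j^3 - 8j) − (51(j+1)^3 - 8(j+1)) = 51j^3 - 153j^2 - 161j - 43, which is nonnegative for all j ≥ 17.
Combining, 3·2^(j + 1) ≥ 51(j+1)^3 - 8(j+1).
By induction, the statement is established for all m ≥ 17.
Hence the smallest such n₀ is 17.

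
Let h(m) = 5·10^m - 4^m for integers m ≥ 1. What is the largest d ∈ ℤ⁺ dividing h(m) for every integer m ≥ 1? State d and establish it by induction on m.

d = 2

Computing the first values: h(1) = 46 and h(2) = 484; gcd(46, 484) = 2, so d ≤ 2.
We prove 2 | 5·10^m - 4^m for all m ≥ 1 by induction on m.
Base step (m = 1): h(1) = 46 = 2·(23), so 2 | h(1).
Inductive step: suppose the statement holds for some j ≥ 1, i.e. 2 | h(j). Then
h(j+1) − 10·h(j) = (5·10^(j+1) - 4^(j+1)) − 10·(5·10^j - 4^j) = (-1)·4^j·(4 − 10) = (6)·4^j. Since 2 | h(j) by the inductive hypothesis, 2 | 10·h(j); and 2 | 6 since 6 = 2·3. Therefore 2 | h(j+1).
By induction, the statement is established for all m ≥ 1.
Therefore the largest such d is 2.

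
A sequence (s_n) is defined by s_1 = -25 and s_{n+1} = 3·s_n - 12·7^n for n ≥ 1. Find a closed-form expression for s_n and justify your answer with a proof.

s_n = -4·3^(n - 1) - 3·7^n

Computing the first terms: s_1 = -25, s_2 = -159, s_3 = -1065. This suggests s_n = -4·3^(n - 1) - 3·7^n.
Base step (n = 1): the formula gives -25 = -25 = s_1.
Suppose the result is true for n = k, so s_k = -4·3^(k - 1) - 3·7^k.
Then s_{k+1} = 3·s_k - 12·7^k = 3·(-4·3^(k - 1) - 3·7^k) - 12·7^k = -4·3^k - 3·7^(k + 1) = -4·3^((k+1) - 1) - 3·7^(k+1),
which is the claimed formula at n = k+1.
By induction, the statement is established for all n ≥ 1.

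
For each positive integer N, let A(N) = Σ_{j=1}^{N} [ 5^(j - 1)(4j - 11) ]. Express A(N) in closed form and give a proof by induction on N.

We claim A(N) = 5^N(N - 3) + 3 for all N ≥ 1.
Base case (N = 1): A(1) = -7, and the closed form gives -7. They agree.
Suppose the result is true for N = j, so A(j) = 5^j(j - 3) + 3.
Then A(j+1) = A(j) + (5^j(4j - 7)) = (5^j(j - 3) + 3) + (5^j(4j - 7)).
Simplifying, A(j+1) = 5·5^j·j - 10·5^j + 3 = 5^(j+1)((j+1) - 3) + 3,
which is the closed form with N = j+1.
This completes the induction.

A(N) = 5^N(N - 3) + 3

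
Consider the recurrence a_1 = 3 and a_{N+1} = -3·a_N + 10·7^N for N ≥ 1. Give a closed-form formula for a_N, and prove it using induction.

Computing the first terms: a_1 = 3, a_2 = 61, a_3 = 307. This suggests a_N = -4(-3)^(N - 1) + 7^N.
When N = 1: the formula gives 3 = 3 = a_1.
Inductive step: assume the claim holds for N = p, so a_p = -4(-3)^(p - 1) + 7^p.
Then a_{p+1} = -3·a_p + 10·7^p = -3·(-4(-3)^(p - 1) + 7^p) + 10·7^p = -4(-3)^p + 7^(p + 1) = -4(-3)^((p+1) - 1) + 7^(p+1),
which is the claimed formula at N = p+1.
By the principle of mathematical induction, the result holds for all N ≥ 1.

a_N = -4(-3)^(N - 1) + 7^N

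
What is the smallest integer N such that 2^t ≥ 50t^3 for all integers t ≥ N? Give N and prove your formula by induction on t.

At t = 18: 262144 < 291600, so the inequality fails and N ≥ 19. We prove 2^t ≥ 50t^3 for all t ≥ 19.
Base step (t = 19): 2^t = 524288 and 50t^3 = 342950, so 524288 ≥ 342950.
Inductive step: suppose the statement holds for some r ≥ 19, so 2^r ≥ 50r^3.
Then 2^(r + 1) = 2·(2^r) ≥ 2·(50r^3).
Also, for r ≥ 19 we have 2·(50r^3) ≥ 50(r+1)^3, since 2 ≥ (1 + 1/r)^3 for all r ≥ 19.
Combining, 2^(r + 1) ≥ 50(r+1)^3.
By induction, the statement is established for all t ≥ 19.
Hence the smallest such N is 19.

N = 19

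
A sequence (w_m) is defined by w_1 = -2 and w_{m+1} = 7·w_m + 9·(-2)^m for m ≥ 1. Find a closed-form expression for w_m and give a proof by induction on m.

w_m = -(-2)^m - 4·7^(m - 1)

Computing the first terms: w_1 = -2, w_2 = -32, w_3 = -188. This suggests w_m = -(-2)^m - 4·7^(m - 1).
For the base case m = 1: the formula gives -2 = -2 = w_1.
Inductive step: assume the claim holds for m = p, so w_p = -(-2)^p - 4·7^(p - 1).
Then w_{p+1} = 7·w_p + 9·(-2)^p = 7·(-(-2)^p - 4·7^(p - 1)) + 9·(-2)^p = -(-2)^(p + 1) - 4·7^p = -(-2)^(p+1) - 4·7^((p+1) - 1),
which is the claimed formula at m = p+1.
By the principle of mathematical induction, the result holds for all m ≥ 1.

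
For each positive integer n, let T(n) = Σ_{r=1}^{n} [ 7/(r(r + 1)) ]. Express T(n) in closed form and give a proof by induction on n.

We claim T(n) = 7n/(n + 1) for all n ≥ 1.
Base step (n = 1): T(1) = 7/2, and the closed form gives 7/2. They agree.
Inductive step: assume the claim holds for n = r, so T(r) = 7r/(r + 1).
Then T(r+1) = T(r) + (7/((r + 1)(r + 2))) = (7r/(r + 1)) + (7/((r + 1)(r + 2))).
Simplifying, T(r+1) = 7(r + 1)/(r + 2) = 7(r+1)/((r+1) + 1),
which is the closed form with n = r+1.
This completes the induction.

T(n) = 7n/(n + 1)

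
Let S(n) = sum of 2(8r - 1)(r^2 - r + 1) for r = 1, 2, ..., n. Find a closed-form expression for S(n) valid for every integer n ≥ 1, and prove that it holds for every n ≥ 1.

We claim S(n) = 2n(2n^3 + n^2 + 2n + 2) for all n ≥ 1.
For the base case n = 1: S(1) = 14, and the closed form gives 14. They agree.
Inductive step: suppose the statement holds for some r ≥ 1, so S(r) = 2r(2r^3 + r^2 + 2r + 2).
Then S(r+1) = S(r) + (-2(r - (r + 1)^2)(8r + 7)) = (2r(2r^3 + r^2 + 2r + 2)) + (-2(r - (r + 1)^2)(8r + 7)).
Simplifying, S(r+1) = 2(r + 1)(2r^3 + 7r^2 + 10r + 7) = 2(r+1)(2(r+1)^3 + (r+1)^2 + 2(r+1) + 2),
which is the closed form with n = r+1.
This completes the induction.

S(n) = 2n(2n^3 + n^2 + 2n + 2)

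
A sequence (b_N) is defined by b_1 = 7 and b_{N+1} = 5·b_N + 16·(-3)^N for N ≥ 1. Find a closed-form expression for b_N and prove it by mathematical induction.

Computing the first terms: b_1 = 7, b_2 = -13, b_3 = 79. This suggests b_N = -2(-3)^N + 5^(N - 1).
Base step (N = 1): the formula gives 7 = 7 = b_1.
Inductive step: assume the claim holds for N = p, so b_p = -2(-3)^p + 5^(p - 1).
Then b_{p+1} = 5·b_p + 16·(-3)^p = 5·(-2(-3)^p + 5^(p - 1)) + 16·(-3)^p = -2(-3)^(p + 1) + 5^p = -2(-3)^(p+1) + 5^((p+1) - 1),
which is the claimed formula at N = p+1.
By the principle of mathematical induction, the result holds for all N ≥ 1.

b_N = -2(-3)^N + 5^(N - 1)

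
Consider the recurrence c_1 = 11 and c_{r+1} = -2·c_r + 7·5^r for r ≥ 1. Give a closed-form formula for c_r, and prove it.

c_r = -3(-2)^r + 5^r

Computing the first terms: c_1 = 11, c_2 = 13, c_3 = 149. This suggests c_r = -3(-2)^r + 5^r.
Base case (r = 1): the formula gives 11 = 11 = c_1.
Inductive step: assume the claim holds for r = j, so c_j = -3(-2)^j + 5^j.
Then c_{j+1} = -2·c_j + 7·5^j = -2·(-3(-2)^j + 5^j) + 7·5^j = -3(-2)^(j + 1) + 5^(j + 1),
which is the claimed formula at r = j+1.
This completes the induction.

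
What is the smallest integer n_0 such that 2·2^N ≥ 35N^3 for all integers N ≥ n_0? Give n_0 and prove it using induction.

At N = 16: 131072 < 143360, so the inequality fails and n_0 ≥ 17. We prove 2·2^N ≥ 35N^3 for all N ≥ 17.
Base step (N = 17): 2·2^N = 262144 and 35N^3 = 171955, so 262144 ≥ 171955.
Inductive step: assume the claim holds for N = r, so 2·2^r ≥ 35r^3.
Then 2·2^(r + 1) = 2·(2·2^r) ≥ 2·(35r^3).
Also, for r ≥ 17 we have 2·(35r^3) ≥ 35(r+1)^3, since 2 ≥ (1 + 1/r)^3 for all r ≥ 17.
Combining, 2·2^(r + 1) ≥ 35(r+1)^3.
By the principle of mathematical induction, the result holds for all N ≥ 17.
Hence the smallest such n_0 is 17.

n_0 = 17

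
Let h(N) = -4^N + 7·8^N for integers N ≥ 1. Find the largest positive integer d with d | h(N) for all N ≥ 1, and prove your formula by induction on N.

Computing the first values: h(1) = 52 and h(2) = 432; gcd(52, 432) = 4, so d ≤ 4.
We prove 4 | -4^N + 7·8^N for all N ≥ 1 by induction on N.
When N = 1: h(1) = 52 = 4·(13), so 4 | h(1).
Inductive step: assume the claim holds for N = p, i.e. 4 | h(p). Then
h(p+1) − 8·h(p) = (-4^(p+1) + 7·8^(p+1)) − 8·(-4^p + 7·8^p) = (-1)·4^p·(4 − 8) = (4)·4^p. Since 4 | h(p) by the inductive hypothesis, 4 | 8·h(p); and 4 | 4 since 4 = 4·1. Therefore 4 | h(p+1).
Hence, by induction on N, the claim holds for every N ≥ 1.
Therefore the largest such d is 4.

d = 4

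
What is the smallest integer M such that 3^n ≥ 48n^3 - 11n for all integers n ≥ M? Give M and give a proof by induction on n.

M = 10

At n = 9: 19683 < 34893, so the inequality fails and M ≥ 10. We prove 3^n ≥ 48n^3 - 11n for all n ≥ 10.
When n = 10: 3^n = 59049 and 48n^3 - 11n = 47890, so 59049 ≥ 47890.
Suppose the result is true for n = r, so 3^r ≥ 48r^3 - 11r.
Then 3^(r + 1) = 3·(3^r) ≥ 3·(48r^3 - 11r).
Also, for r ≥ 10 we have 3·(48r^3 - 11r) ≥ 48(r+1)^3 - 11(r+1), since 3·(48r^3 - 11r) − (48(r+1)^3 - 11(r+1)) = 96r^3 - 144r^2 - 166r - 37, which is nonnegative for all r ≥ 10.
Combining, 3^(r + 1) ≥ 48(r+1)^3 - 11(r+1).
Hence, by induction on n, the claim holds for every n ≥ 10.
Hence the smallest such M is 10.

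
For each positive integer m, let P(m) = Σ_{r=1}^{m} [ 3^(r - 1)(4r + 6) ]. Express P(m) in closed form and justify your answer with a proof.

P(m) = 2·3^m(m + 1) - 2

We claim P(m) = 2·3^m(m + 1) - 2 for all m ≥ 1.
Base case (m = 1): P(1) = 10, and the closed form gives 10. They agree.
Suppose the result is true for m = r, so P(r) = 2·3^r(r + 1) - 2.
Then P(r+1) = P(r) + (3^r(4r + 10)) = (2·3^r(r + 1) - 2) + (3^r(4r + 10)).
Simplifying, P(r+1) = 6·3^r·r + 12·3^r - 2 = 2·3^(r+1)((r+1) + 1) - 2,
which is the closed form with m = r+1.
Hence, by induction on m, the claim holds for every m ≥ 1.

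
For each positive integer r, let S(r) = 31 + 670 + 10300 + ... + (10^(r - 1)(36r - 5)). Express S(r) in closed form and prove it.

S(r) = 10^r(4r - 1) + 1

We claim S(r) = 10^r(4r - 1) + 1 for all r ≥ 1.
Base case (r = 1): S(1) = 31, and the closed form gives 31. They agree.
Inductive step: assume the claim holds for r = j, so S(j) = 10^j(4j - 1) + 1.
Then S(j+1) = S(j) + (10^j(36j + 31)) = (10^j(4j - 1) + 1) + (10^j(36j + 31)).
Simplifying, S(j+1) = 40·10^j·j + 30·10^j + 1 = 10^(j+1)(4(j+1) - 1) + 1,
which is the closed form with r = j+1.
By the principle of mathematical induction, the result holds for all r ≥ 1.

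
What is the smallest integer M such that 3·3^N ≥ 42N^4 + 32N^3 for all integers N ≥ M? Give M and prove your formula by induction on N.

At N = 11: 531441 < 657514, so the inequality fails and M ≥ 12. We prove 3·3^N ≥ 42N^4 + 32N^3 for all N ≥ 12.
When N = 12: 3·3^N = 1594323 and 42N^4 + 32N^3 = 926208, so 1594323 ≥ 926208.
For the inductive step, assume it holds for an arbitrary j ≥ 12, so 3·3^j ≥ 42j^4 + 32j^3.
Then 3·3^(j + 1) = 3·(3·3^j) ≥ 3·(42j^4 + 32j^3).
Also, for j ≥ 12 we have 3·(42j^4 + 32j^3) ≥ 42(j+1)^4 + 32(j+1)^3, since 3·(42j^4 + 32j^3) − (42(j+1)^4 + 32(j+1)^3) = 84j^4 - 104j^3 - 348j^2 - 264j - 74, which is nonnegative for all j ≥ 12.
Combining, 3·3^(j + 1) ≥ 42(j+1)^4 + 32(j+1)^3.
By the principle of mathematical induction, the result holds for all N ≥ 12.
Hence the smallest such M is 12.

M = 12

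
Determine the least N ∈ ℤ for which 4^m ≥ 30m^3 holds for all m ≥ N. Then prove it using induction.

N = 7

At m = 6: 4096 < 6480, so the inequality fails and N ≥ 7. We prove 4^m ≥ 30m^3 for all m ≥ 7.
When m = 7: 4^m = 16384 and 30m^3 = 10290, so 16384 ≥ 10290.
Suppose the result is true for m = i, so 4^i ≥ 30i^3.
Then 4^(i + 1) = 4·(4^i) ≥ 4·(30i^3).
Also, for i ≥ 7 we have 4·(30i^3) ≥ 30(i+1)^3, since 4 ≥ (1 + 1/i)^3 for all i ≥ 7.
Combining, 4^(i + 1) ≥ 30(i+1)^3.
By the principle of mathematical induction, the result holds for all m ≥ 7.
Hence the smallest such N is 7.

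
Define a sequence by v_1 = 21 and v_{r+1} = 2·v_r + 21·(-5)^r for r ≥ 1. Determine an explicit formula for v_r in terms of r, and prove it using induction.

v_r = -3(-5)^r + 3·2^r

Computing the first terms: v_1 = 21, v_2 = -63, v_3 = 399. This suggests v_r = -3(-5)^r + 3·2^r.
When r = 1: the formula gives 21 = 21 = v_1.
Suppose the result is true for r = m, so v_m = -3(-5)^m + 3·2^m.
Then v_{m+1} = 2·v_m + 21·(-5)^m = 2·(-3(-5)^m + 3·2^m) + 21·(-5)^m = -3(-5)^(m + 1) + 3·2^(m + 1),
which is the claimed formula at r = m+1.
By the principle of mathematical induction, the result holds for all r ≥ 1.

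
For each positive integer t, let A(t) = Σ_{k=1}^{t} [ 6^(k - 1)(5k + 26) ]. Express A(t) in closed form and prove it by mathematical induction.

We claim A(t) = 6^t(t + 5) - 5 for all t ≥ 1.
Base case (t = 1): A(1) = 31, and the closed form gives 31. They agree.
Inductive step: suppose the statement holds for some k ≥ 1, so A(k) = 6^k(k + 5) - 5.
Then A(k+1) = A(k) + (6^k(5k + 31)) = (6^k(k + 5) - 5) + (6^k(5k + 31)).
Simplifying, A(k+1) = 6^(k + 1)k + 6^(k + 2) - 5 = 6^(k+1)((k+1) + 5) - 5,
which is the closed form with t = k+1.
By the principle of mathematical induction, the result holds for all t ≥ 1.

A(t) = 6^t(t + 5) - 5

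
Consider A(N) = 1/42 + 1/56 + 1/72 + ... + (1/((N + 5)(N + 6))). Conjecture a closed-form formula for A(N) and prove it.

We claim A(N) = N/(6(N + 6)) for all N ≥ 1.
When N = 1: A(1) = 1/42, and the closed form gives 1/42. They agree.
Inductive step: suppose the statement holds for some j ≥ 1, so A(j) = j/(6(j + 6)).
Then A(j+1) = A(j) + (1/((j + 6)(j + 7))) = (j/(6(j + 6))) + (1/((j + 6)(j + 7))).
Simplifying, A(j+1) = (j + 1)/(6(j + 7)) = (j+1)/(6((j+1) + 6)),
which is the closed form with N = j+1.
By the principle of mathematical induction, the result holds for all N ≥ 1.

A(N) = N/(6(N + 6))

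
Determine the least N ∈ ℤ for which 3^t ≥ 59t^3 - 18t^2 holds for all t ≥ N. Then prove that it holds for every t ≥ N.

N = 10

At t = 9: 19683 < 41553, so the inequality fails and N ≥ 10. We prove 3^t ≥ 59t^3 - 18t^2 for all t ≥ 10.
When t = 10: 3^t = 59049 and 59t^3 - 18t^2 = 57200, so 59049 ≥ 57200.
For the inductive step, assume it holds for an arbitrary p ≥ 10, so 3^p ≥ 59p^3 - 18p^2.
Then 3^(p + 1) = 3·(3^p) ≥ 3·(59p^3 - 18p^2).
Also, for p ≥ 10 we have 3·(59p^3 - 18p^2) ≥ 59(p+1)^3 - 18(p+1)^2, since 3·(59p^3 - 18p^2) − (59(p+1)^3 - 18(p+1)^2) = 118p^3 - 213p^2 - 141p - 41, which is nonnegative for all p ≥ 10.
Combining, 3^(p + 1) ≥ 59(p+1)^3 - 18(p+1)^2.
By induction, the statement is established for all t ≥ 10.
Hence the smallest such N is 10.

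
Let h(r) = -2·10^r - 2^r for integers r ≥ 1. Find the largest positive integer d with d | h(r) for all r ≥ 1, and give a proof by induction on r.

Computing the first values: h(1) = -22 and h(2) = -204; gcd(-22, -204) = 2, so d ≤ 2.
We prove 2 | -2·10^r - 2^r for all r ≥ 1 by induction on r.
When r = 1: h(1) = -22 = 2·(-11), so 2 | h(1).
Suppose the result is true for r = k, i.e. 2 | h(k). Then
h(k+1) − 10·h(k) = (-2·10^(k+1) - 2^(k+1)) − 10·(-2·10^k - 2^k) = (-1)·2^k·(2 − 10) = (8)·2^k. Since 2 | h(k) by the inductive hypothesis, 2 | 10·h(k); and 2 | 8 since 8 = 2·4. Therefore 2 | h(k+1).
By the principle of mathematical induction, the result holds for all r ≥ 1.
Therefore the largest such d is 2.

d = 2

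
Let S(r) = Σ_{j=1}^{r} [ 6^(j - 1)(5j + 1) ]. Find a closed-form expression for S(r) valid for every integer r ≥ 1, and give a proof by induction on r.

We claim S(r) = 6^r·r for all r ≥ 1.
When r = 1: S(1) = 6, and the closed form gives 6. They agree.
Suppose the result is true for r = j, so S(j) = 6^j·j.
Then S(j+1) = S(j) + (6^j(5j + 6)) = (6^j·j) + (6^j(5j + 6)).
Simplifying, S(j+1) = 6^(j + 1)(j + 1) = 6^(j+1)·(j+1),
which is the closed form with r = j+1.
By the principle of mathematical induction, the result holds for all r ≥ 1.

S(r) = 6^r·r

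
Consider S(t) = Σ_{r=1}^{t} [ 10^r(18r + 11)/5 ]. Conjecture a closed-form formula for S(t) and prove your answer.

S(t) = 2·10^t(2t + 1) - 2

We claim S(t) = 2·10^t(2t + 1) - 2 for all t ≥ 1.
When t = 1: S(1) = 58, and the closed form gives 58. They agree.
Inductive step: suppose the statement holds for some r ≥ 1, so S(r) = 2·10^r(2r + 1) - 2.
Then S(r+1) = S(r) + (10^r(36r + 58)) = (2·10^r(2r + 1) - 2) + (10^r(36r + 58)).
Simplifying, S(r+1) = 40·10^r·r + 60·10^r - 2 = 2·10^(r+1)(2(r+1) + 1) - 2,
which is the closed form with t = r+1.
By the principle of mathematical induction, the result holds for all t ≥ 1.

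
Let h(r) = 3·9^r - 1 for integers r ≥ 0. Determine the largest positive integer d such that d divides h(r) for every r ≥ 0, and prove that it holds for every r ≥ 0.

d = 2

Computing the first values: h(0) = 2 and h(1) = 26; gcd(2, 26) = 2, so d ≤ 2.
We prove 2 | 3·9^r - 1 for all r ≥ 0 by induction on r.
When r = 0: h(0) = 2 = 2·(1), so 2 | h(0).
Inductive step: assume the claim holds for r = k, i.e. 2 | h(k). Then
h(k+1) = 3·9^(k+1) - 1 = 9·(3·9^k - 1) + 8 = 9·h(k) + 8. The first term is divisible by 2 by the inductive hypothesis, and 8 is divisible by 2. Hence 2 | h(k+1).
This completes the induction.
Therefore the largest such d is 2.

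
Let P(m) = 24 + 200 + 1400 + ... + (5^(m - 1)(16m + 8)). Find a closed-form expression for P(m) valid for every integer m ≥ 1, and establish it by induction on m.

We claim P(m) = 5^m(4m + 1) - 1 for all m ≥ 1.
For the base case m = 1: P(1) = 24, and the closed form gives 24. They agree.
Inductive step: assume the claim holds for m = r, so P(r) = 5^r(4r + 1) - 1.
Then P(r+1) = P(r) + (5^r(16r + 24)) = (5^r(4r + 1) - 1) + (5^r(16r + 24)).
Simplifying, P(r+1) = 20·5^r·r + 25·5^r - 1 = 5^(r+1)(4(r+1) + 1) - 1,
which is the closed form with m = r+1.
By induction, the statement is established for all m ≥ 1.

P(m) = 5^m(4m + 1) - 1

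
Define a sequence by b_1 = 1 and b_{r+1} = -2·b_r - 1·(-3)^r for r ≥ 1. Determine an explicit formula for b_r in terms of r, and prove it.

Computing the first terms: b_1 = 1, b_2 = 1, b_3 = -11. This suggests b_r = (-2)^(r + 1) + (-3)^r.
Base step (r = 1): the formula gives 1 = 1 = b_1.
Inductive step: suppose the statement holds for some m ≥ 1, so b_m = (-2)^(m + 1) + (-3)^m.
Then b_{m+1} = -2·b_m - 1·(-3)^m = -2·((-2)^(m + 1) + (-3)^m) - 1·(-3)^m = (-2)^(m + 2) + (-3)^(m + 1) = (-2)^((m+1) + 1) + (-3)^(m+1),
which is the claimed formula at r = m+1.
By the principle of mathematical induction, the result holds for all r ≥ 1.

b_r = (-2)^(r + 1) + (-3)^r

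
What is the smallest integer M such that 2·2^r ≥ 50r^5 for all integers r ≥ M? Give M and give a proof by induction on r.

At r = 28: 536870912 < 860518400, so the inequality fails and M ≥ 29. We prove 2·2^r ≥ 50r^5 for all r ≥ 29.
Base step (r = 29): 2·2^r = 1073741824 and 50r^5 = 1025557450, so 1073741824 ≥ 1025557450.
Inductive step: suppose the statement holds for some m ≥ 29, so 2·2^m ≥ 50m^5.
Then 2·2^(m + 1) = 2·(2·2^m) ≥ 2·(50m^5).
Also, for m ≥ 29 we have 2·(50m^5) ≥ 50(m+1)^5, since 2 ≥ (1 + 1/m)^5 for all m ≥ 29.
Combining, 2·2^(m + 1) ≥ 50(m+1)^5.
By the principle of mathematical induction, the result holds for all r ≥ 29.
Hence the smallest such M is 29.

M = 29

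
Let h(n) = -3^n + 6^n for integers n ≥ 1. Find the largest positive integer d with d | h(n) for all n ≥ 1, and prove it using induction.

d = 3

Computing the first values: h(1) = 3 and h(2) = 27; gcd(3, 27) = 3, so d ≤ 3.
We prove 3 | -3^n + 6^n for all n ≥ 1 by induction on n.
Base case (n = 1): h(1) = 3 = 3·(1), so 3 | h(1).
Inductive step: assume the claim holds for n = k, i.e. 3 | h(k). Then
6^{k+1} − 3^{k+1} = 6·6^k − 3·3^k = 6·(6^k − 3^k) + (3)·3^k. The first term is divisible by 3 by the inductive hypothesis, and the second term (3)·3^k is divisible by 3 since 3 | 3. Hence 3 | h(k+1).
Hence, by induction on n, the claim holds for every n ≥ 1.
Therefore the largest such d is 3.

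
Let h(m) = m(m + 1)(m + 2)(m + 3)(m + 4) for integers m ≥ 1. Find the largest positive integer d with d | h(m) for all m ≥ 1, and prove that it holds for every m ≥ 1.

Computing the first values: h(1) = 120 and h(2) = 720; gcd(120, 720) = 120, so d ≤ 120.
We prove 120 | m(m + 1)(m + 2)(m + 3)(m + 4) for all m ≥ 1 by induction on m.
When m = 1: h(1) = 120 = 120·(1), so 120 | h(1).
For the inductive step, assume it holds for an arbitrary j ≥ 1, i.e. 120 | h(j). Then
h(j+1) − h(j) = (j+1)·(j+2)·(j+3)·(j+4)·(j+5) − j·(j+1)·(j+2)·(j+3)·(j+4) = (j+1)·(j+2)·(j+3)·(j+4)·[(j+5) − j] = 5·(j+1)·(j+2)·(j+3)·(j+4). The product of 4 consecutive integers is divisible by (4)! = 24, so h(j+1) − h(j) is divisible by 5·24 = 120. By the inductive hypothesis 120 | h(j), hence 120 | h(j+1).
This completes the induction.
Therefore the largest such d is 120.

d = 120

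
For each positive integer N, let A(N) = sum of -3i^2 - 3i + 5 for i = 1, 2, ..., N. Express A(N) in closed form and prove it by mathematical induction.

A(N) = -N(N^2 + 3N - 3)

We claim A(N) = -N(N^2 + 3N - 3) for all N ≥ 1.
When N = 1: A(1) = -1, and the closed form gives -1. They agree.
Suppose the result is true for N = i, so A(i) = i(-i^2 - 3i + 3).
Then A(i+1) = A(i) + (-3i - 3(i + 1)^2 + 2) = (i(-i^2 - 3i + 3)) + (-3i - 3(i + 1)^2 + 2).
Simplifying, A(i+1) = -(i + 1)(i^2 + 5i + 1) = -(i+1)((i+1)^2 + 3(i+1) - 3),
which is the closed form with N = i+1.
By the principle of mathematical induction, the result holds for all N ≥ 1.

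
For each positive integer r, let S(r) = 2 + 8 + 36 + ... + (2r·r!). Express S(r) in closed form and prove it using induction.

S(r) = 2(r + 1)! - 2

We claim S(r) = 2(r + 1)! - 2 for all r ≥ 1.
Base step (r = 1): S(1) = 2, and the closed form gives 2. They agree.
Inductive step: suppose the statement holds for some k ≥ 1, so S(k) = 2(k + 1)! - 2.
Then S(k+1) = S(k) + (2(k + 1)(k + 1)!) = (2(k + 1)! - 2) + (2(k + 1)(k + 1)!).
Simplifying, S(k+1) = 2((k+1) + 1)! - 2,
which is the closed form with r = k+1.
This completes the induction.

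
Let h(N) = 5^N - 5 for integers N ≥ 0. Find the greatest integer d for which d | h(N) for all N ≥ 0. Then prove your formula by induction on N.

d = 4

Computing the first values: h(0) = -4 and h(1) = 0; gcd(-4, 0) = 4, so d ≤ 4.
We prove 4 | 5^N - 5 for all N ≥ 0 by induction on N.
Base step (N = 0): h(0) = -4 = 4·(-1), so 4 | h(0).
Inductive step: assume the claim holds for N = k, i.e. 4 | h(k). Then
h(k+1) = 5^(k+1) - 5 = 5·(5^k - 5) + 20 = 5·h(k) + 20. The first term is divisible by 4 by the inductive hypothesis, and 20 is divisible by 4. Hence 4 | h(k+1).
This completes the induction.
Therefore the largest such d is 4.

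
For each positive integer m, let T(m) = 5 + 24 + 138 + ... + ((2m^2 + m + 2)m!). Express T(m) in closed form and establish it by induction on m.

We claim T(m) = (2m + 1)(m + 1)! - 1 for all m ≥ 1.
When m = 1: T(1) = 5, and the closed form gives 5. They agree.
Inductive step: suppose the statement holds for some r ≥ 1, so T(r) = (2r + 1)(r + 1)! - 1.
Then T(r+1) = T(r) + ((2r^2 + 5r + 5)(r + 1)!) = ((2r + 1)(r + 1)! - 1) + ((2r^2 + 5r + 5)(r + 1)!).
Simplifying, T(r+1) = (2(r+1) + 1)((r+1) + 1)! - 1,
which is the closed form with m = r+1.
By induction, the statement is established for all m ≥ 1.

T(m) = (2m + 1)(m + 1)! - 1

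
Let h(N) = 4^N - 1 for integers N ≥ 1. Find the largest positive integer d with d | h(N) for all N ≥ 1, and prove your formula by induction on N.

Computing the first values: h(1) = 3 and h(2) = 15; gcd(3, 15) = 3, so d ≤ 3.
We prove 3 | 4^N - 1 for all N ≥ 1 by induction on N.
Base step (N = 1): h(1) = 3 = 3·(1), so 3 | h(1).
Inductive step: suppose the statement holds for some j ≥ 1, i.e. 3 | h(j). Then
4^{j+1} − 1^{j+1} = 4·4^j − 1·1^j = 4·(4^j − 1^j) + (3)·1^j. The first term is divisible by 3 by the inductive hypothesis, and the second term (3)·1^j is divisible by 3 since 3 | 3. Hence 3 | h(j+1).
Hence, by induction on N, the claim holds for every N ≥ 1.
Therefore the largest such d is 3.

d = 3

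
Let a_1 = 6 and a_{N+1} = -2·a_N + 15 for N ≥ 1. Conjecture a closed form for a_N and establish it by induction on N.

Computing the first terms: a_1 = 6, a_2 = 3, a_3 = 9. This suggests a_N = (-2)^(N - 1) + 5.
Base case (N = 1): the formula gives 6 = 6 = a_1.
Inductive step: suppose the statement holds for some r ≥ 1, so a_r = (-2)^(r - 1) + 5.
Then a_{r+1} = -2·a_r + 15 = -2·((-2)^(r - 1) + 5) + 15 = (-2)^r + 5 = (-2)^((r+1) - 1) + 5,
which is the claimed formula at N = r+1.
By the principle of mathematical induction, the result holds for all N ≥ 1.

a_N = (-2)^(N - 1) + 5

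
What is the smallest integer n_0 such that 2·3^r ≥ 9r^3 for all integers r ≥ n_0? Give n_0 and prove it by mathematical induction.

At r = 6: 1458 < 1944, so the inequality fails and n_0 ≥ 7. We prove 2·3^r ≥ 9r^3 for all r ≥ 7.
Base case (r = 7): 2·3^r = 4374 and 9r^3 = 3087, so 4374 ≥ 3087.
Inductive step: suppose the statement holds for some m ≥ 7, so 2·3^m ≥ 9m^3.
Then 2·3^(m + 1) = 3·(2·3^m) ≥ 3·(9m^3).
Also, for m ≥ 7 we have 3·(9m^3) ≥ 9(m+1)^3, since 3 ≥ (1 + 1/m)^3 for all m ≥ 7.
Combining, 2·3^(m + 1) ≥ 9(m+1)^3.
By the principle of mathematical induction, the result holds for all r ≥ 7.
Hence the smallest such n_0 is 7.

n_0 = 7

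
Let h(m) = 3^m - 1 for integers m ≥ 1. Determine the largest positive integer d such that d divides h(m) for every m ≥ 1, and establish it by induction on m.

d = 2

Computing the first values: h(1) = 2 and h(2) = 8; gcd(2, 8) = 2, so d ≤ 2.
We prove 2 | 3^m - 1 for all m ≥ 1 by induction on m.
For the base case m = 1: h(1) = 2 = 2·(1), so 2 | h(1).
For the inductive step, assume it holds for an arbitrary k ≥ 1, i.e. 2 | h(k). Then
3^{k+1} − 1^{k+1} = 3·3^k − 1·1^k = 3·(3^k − 1^k) + (2)·1^k. The first term is divisible by 2 by the inductive hypothesis, and the second term (2)·1^k is divisible by 2 since 2 | 2. Hence 2 | h(k+1).
By the principle of mathematical induction, the result holds for all m ≥ 1.
Therefore the largest such d is 2.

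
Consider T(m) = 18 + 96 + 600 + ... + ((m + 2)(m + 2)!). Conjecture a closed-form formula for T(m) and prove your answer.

T(m) = (m + 3)! - 6

We claim T(m) = (m + 3)! - 6 for all m ≥ 1.
When m = 1: T(1) = 18, and the closed form gives 18. They agree.
Suppose the result is true for m = i, so T(i) = (i + 3)! - 6.
Then T(i+1) = T(i) + ((i + 3)(i + 3)!) = ((i + 3)! - 6) + ((i + 3)(i + 3)!).
Simplifying, T(i+1) = ((i+1) + 3)! - 6,
which is the closed form with m = i+1.
By induction, the statement is established for all m ≥ 1.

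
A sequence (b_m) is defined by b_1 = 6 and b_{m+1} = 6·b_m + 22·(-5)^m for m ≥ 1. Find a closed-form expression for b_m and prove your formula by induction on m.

b_m = -2(-5)^m - 4·6^(m - 1)

Computing the first terms: b_1 = 6, b_2 = -74, b_3 = 106. This suggests b_m = -2(-5)^m - 4·6^(m - 1).
Base case (m = 1): the formula gives 6 = 6 = b_1.
Inductive step: suppose the statement holds for some r ≥ 1, so b_r = -2(-5)^r - 4·6^(r - 1).
Then b_{r+1} = 6·b_r + 22·(-5)^r = 6·(-2(-5)^r - 4·6^(r - 1)) + 22·(-5)^r = -2(-5)^(r + 1) - 4·6^r = -2(-5)^(r+1) - 4·6^((r+1) - 1),
which is the claimed formula at m = r+1.
By the principle of mathematical induction, the result holds for all m ≥ 1.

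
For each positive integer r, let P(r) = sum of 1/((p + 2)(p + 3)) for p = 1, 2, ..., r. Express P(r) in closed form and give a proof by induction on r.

P(r) = r/(3(r + 3))

We claim P(r) = r/(3(r + 3)) for all r ≥ 1.
When r = 1: P(1) = 1/12, and the closed form gives 1/12. They agree.
Inductive step: suppose the statement holds for some p ≥ 1, so P(p) = p/(3(p + 3)).
Then P(p+1) = P(p) + (1/((p + 3)(p + 4))) = (p/(3(p + 3))) + (1/((p + 3)(p + 4))).
Simplifying, P(p+1) = (p + 1)/(3(p + 4)) = (p+1)/(3((p+1) + 3)),
which is the closed form with r = p+1.
By induction, the statement is established for all r ≥ 1.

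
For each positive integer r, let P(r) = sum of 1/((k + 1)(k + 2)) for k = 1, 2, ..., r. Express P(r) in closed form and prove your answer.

We claim P(r) = r/(2(r + 2)) for all r ≥ 1.
Base case (r = 1): P(1) = 1/6, and the closed form gives 1/6. They agree.
Inductive step: suppose the statement holds for some k ≥ 1, so P(k) = k/(2(k + 2)).
Then P(k+1) = P(k) + (1/((k + 2)(k + 3))) = (k/(2(k + 2))) + (1/((k + 2)(k + 3))).
Simplifying, P(k+1) = (k + 1)/(2(k + 3)) = (k+1)/(2((k+1) + 2)),
which is the closed form with r = k+1.
Hence, by induction on r, the claim holds for every r ≥ 1.

P(r) = r/(2(r + 2))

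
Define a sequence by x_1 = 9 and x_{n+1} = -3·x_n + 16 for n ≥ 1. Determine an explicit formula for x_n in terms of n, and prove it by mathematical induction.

Computing the first terms: x_1 = 9, x_2 = -11, x_3 = 49. This suggests x_n = 5(-3)^(n - 1) + 4.
For the base case n = 1: the formula gives 9 = 9 = x_1.
For the inductive step, assume it holds for an arbitrary m ≥ 1, so x_m = 5(-3)^(m - 1) + 4.
Then x_{m+1} = -3·x_m + 16 = -3·(5(-3)^(m - 1) + 4) + 16 = 5(-3)^m + 4 = 5(-3)^((m+1) - 1) + 4,
which is the claimed formula at n = m+1.
Hence, by induction on n, the claim holds for every n ≥ 1.

x_n = 5(-3)^(n - 1) + 4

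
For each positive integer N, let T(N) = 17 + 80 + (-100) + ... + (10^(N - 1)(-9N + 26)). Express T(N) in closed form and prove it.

T(N) = 10^N(-N + 3) - 3

We claim T(N) = 10^N(-N + 3) - 3 for all N ≥ 1.
When N = 1: T(1) = 17, and the closed form gives 17. They agree.
For the inductive step, assume it holds for an arbitrary i ≥ 1, so T(i) = 10^i(-i + 3) - 3.
Then T(i+1) = T(i) + (10^i(-9i + 17)) = (10^i(-i + 3) - 3) + (10^i(-9i + 17)).
Simplifying, T(i+1) = -10·10^i·i + 20·10^i - 3 = 10^(i+1)(-(i+1) + 3) - 3,
which is the closed form with N = i+1.
By the principle of mathematical induction, the result holds for all N ≥ 1.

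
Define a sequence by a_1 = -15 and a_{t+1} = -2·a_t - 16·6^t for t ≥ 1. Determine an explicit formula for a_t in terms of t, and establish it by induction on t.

Computing the first terms: a_1 = -15, a_2 = -66, a_3 = -444. This suggests a_t = -3(-2)^(t - 1) - 2·6^t.
When t = 1: the formula gives -15 = -15 = a_1.
Inductive step: assume the claim holds for t = r, so a_r = -3(-2)^(r - 1) - 2·6^r.
Then a_{r+1} = -2·a_r - 16·6^r = -2·(-3(-2)^(r - 1) - 2·6^r) - 16·6^r = -3(-2)^r - 2·6^(r + 1) = -3(-2)^((r+1) - 1) - 2·6^(r+1),
which is the claimed formula at t = r+1.
Hence, by induction on t, the claim holds for every t ≥ 1.

a_t = -3(-2)^(t - 1) - 2·6^t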